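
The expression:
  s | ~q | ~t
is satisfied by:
  {s: True, t: False, q: False}
  {s: False, t: False, q: False}
  {q: True, s: True, t: False}
  {q: True, s: False, t: False}
  {t: True, s: True, q: False}
  {t: True, s: False, q: False}
  {t: True, q: True, s: True}


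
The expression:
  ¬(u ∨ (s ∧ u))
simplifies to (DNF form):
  ¬u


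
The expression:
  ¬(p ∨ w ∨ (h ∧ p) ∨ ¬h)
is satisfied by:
  {h: True, p: False, w: False}


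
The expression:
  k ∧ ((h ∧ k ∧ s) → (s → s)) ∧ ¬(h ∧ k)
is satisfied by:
  {k: True, h: False}


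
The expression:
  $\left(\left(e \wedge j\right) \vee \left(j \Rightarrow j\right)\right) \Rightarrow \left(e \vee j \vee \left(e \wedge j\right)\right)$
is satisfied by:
  {e: True, j: True}
  {e: True, j: False}
  {j: True, e: False}


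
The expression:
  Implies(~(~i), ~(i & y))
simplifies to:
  ~i | ~y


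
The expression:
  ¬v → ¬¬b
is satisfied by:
  {b: True, v: True}
  {b: True, v: False}
  {v: True, b: False}


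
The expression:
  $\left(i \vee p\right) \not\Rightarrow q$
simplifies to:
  $\neg q \wedge \left(i \vee p\right)$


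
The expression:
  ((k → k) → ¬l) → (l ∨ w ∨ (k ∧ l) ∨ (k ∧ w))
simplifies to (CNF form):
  l ∨ w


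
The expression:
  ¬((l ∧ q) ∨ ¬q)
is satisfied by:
  {q: True, l: False}


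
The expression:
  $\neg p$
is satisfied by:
  {p: False}


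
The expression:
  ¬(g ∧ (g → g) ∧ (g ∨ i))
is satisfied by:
  {g: False}


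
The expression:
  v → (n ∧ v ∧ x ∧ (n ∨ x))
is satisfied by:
  {x: True, n: True, v: False}
  {x: True, n: False, v: False}
  {n: True, x: False, v: False}
  {x: False, n: False, v: False}
  {x: True, v: True, n: True}


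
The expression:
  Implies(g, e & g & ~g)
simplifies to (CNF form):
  ~g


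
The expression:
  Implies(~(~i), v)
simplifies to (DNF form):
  v | ~i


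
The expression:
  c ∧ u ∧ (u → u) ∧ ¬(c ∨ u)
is never true.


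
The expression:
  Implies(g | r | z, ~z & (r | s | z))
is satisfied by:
  {r: True, s: True, g: False, z: False}
  {r: True, g: False, s: False, z: False}
  {s: True, r: False, g: False, z: False}
  {r: False, g: False, s: False, z: False}
  {r: True, g: True, s: True, z: False}
  {r: True, g: True, s: False, z: False}
  {g: True, s: True, r: False, z: False}


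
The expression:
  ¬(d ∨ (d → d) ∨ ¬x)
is never true.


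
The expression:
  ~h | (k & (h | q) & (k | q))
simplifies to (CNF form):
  k | ~h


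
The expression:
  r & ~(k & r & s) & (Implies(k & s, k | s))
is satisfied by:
  {r: True, s: False, k: False}
  {r: True, k: True, s: False}
  {r: True, s: True, k: False}


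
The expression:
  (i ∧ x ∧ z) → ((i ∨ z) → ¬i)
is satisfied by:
  {z: False, x: False, i: False}
  {i: True, z: False, x: False}
  {x: True, z: False, i: False}
  {i: True, x: True, z: False}
  {z: True, i: False, x: False}
  {i: True, z: True, x: False}
  {x: True, z: True, i: False}


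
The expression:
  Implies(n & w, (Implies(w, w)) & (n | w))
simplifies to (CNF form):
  True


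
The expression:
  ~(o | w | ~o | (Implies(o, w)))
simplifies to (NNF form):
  False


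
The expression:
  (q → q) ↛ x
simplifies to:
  ¬x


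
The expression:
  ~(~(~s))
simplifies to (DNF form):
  ~s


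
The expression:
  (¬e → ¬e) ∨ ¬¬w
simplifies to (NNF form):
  True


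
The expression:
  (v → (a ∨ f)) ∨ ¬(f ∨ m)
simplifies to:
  a ∨ f ∨ ¬m ∨ ¬v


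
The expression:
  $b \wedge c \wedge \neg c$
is never true.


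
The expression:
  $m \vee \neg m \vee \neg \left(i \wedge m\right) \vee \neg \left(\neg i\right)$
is always true.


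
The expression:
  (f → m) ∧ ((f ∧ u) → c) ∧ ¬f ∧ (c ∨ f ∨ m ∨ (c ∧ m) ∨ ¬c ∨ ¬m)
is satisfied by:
  {f: False}


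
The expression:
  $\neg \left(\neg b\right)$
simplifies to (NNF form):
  $b$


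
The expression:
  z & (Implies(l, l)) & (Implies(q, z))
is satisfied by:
  {z: True}


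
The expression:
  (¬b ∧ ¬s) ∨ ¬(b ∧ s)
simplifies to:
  ¬b ∨ ¬s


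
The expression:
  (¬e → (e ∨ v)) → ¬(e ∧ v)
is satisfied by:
  {v: False, e: False}
  {e: True, v: False}
  {v: True, e: False}


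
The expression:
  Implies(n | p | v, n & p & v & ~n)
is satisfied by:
  {n: False, v: False, p: False}


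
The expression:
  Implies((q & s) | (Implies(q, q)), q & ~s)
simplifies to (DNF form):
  q & ~s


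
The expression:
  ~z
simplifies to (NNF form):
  ~z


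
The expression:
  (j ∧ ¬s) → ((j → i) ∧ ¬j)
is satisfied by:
  {s: True, j: False}
  {j: False, s: False}
  {j: True, s: True}


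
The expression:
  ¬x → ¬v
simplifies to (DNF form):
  x ∨ ¬v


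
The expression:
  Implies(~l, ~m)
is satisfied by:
  {l: True, m: False}
  {m: False, l: False}
  {m: True, l: True}


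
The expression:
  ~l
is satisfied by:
  {l: False}


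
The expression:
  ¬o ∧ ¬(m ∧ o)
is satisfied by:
  {o: False}


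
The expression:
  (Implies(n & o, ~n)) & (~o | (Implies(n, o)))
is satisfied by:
  {o: False, n: False}
  {n: True, o: False}
  {o: True, n: False}


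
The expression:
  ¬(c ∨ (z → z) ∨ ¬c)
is never true.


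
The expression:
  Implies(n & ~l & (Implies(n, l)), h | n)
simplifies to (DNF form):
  True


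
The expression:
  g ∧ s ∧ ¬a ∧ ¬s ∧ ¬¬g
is never true.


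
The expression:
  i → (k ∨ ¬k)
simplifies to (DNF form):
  True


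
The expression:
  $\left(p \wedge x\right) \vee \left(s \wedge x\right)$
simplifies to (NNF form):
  $x \wedge \left(p \vee s\right)$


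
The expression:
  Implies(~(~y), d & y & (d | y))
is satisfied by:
  {d: True, y: False}
  {y: False, d: False}
  {y: True, d: True}


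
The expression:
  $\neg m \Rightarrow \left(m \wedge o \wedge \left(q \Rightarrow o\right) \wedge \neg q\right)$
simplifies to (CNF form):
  $m$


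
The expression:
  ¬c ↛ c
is always true.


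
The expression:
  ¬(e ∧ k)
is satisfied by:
  {k: False, e: False}
  {e: True, k: False}
  {k: True, e: False}


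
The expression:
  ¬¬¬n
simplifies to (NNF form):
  ¬n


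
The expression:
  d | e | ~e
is always true.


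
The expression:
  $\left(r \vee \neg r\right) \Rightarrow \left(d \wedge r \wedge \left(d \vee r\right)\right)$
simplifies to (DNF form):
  $d \wedge r$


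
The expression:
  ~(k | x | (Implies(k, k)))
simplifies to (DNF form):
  False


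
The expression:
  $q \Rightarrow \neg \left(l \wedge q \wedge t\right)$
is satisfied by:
  {l: False, q: False, t: False}
  {t: True, l: False, q: False}
  {q: True, l: False, t: False}
  {t: True, q: True, l: False}
  {l: True, t: False, q: False}
  {t: True, l: True, q: False}
  {q: True, l: True, t: False}


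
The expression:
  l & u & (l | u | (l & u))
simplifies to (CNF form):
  l & u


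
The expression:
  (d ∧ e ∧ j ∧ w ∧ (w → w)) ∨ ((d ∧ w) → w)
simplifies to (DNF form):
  True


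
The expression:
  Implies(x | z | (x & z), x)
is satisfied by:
  {x: True, z: False}
  {z: False, x: False}
  {z: True, x: True}


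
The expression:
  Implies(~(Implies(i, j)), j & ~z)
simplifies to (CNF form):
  j | ~i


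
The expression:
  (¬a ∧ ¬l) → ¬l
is always true.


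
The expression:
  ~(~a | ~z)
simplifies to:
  a & z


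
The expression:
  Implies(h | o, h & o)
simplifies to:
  (h & o) | (~h & ~o)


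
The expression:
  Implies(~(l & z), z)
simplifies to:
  z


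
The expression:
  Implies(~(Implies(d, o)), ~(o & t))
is always true.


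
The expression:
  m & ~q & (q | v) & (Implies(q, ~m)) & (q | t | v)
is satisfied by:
  {m: True, v: True, q: False}


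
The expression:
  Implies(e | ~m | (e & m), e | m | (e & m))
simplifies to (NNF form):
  e | m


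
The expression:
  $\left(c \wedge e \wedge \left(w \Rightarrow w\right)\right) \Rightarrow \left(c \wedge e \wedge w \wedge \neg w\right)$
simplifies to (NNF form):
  $\neg c \vee \neg e$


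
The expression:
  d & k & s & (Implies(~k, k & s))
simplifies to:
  d & k & s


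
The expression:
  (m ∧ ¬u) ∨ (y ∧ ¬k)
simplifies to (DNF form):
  (m ∧ ¬u) ∨ (y ∧ ¬k) ∨ (m ∧ y ∧ ¬k) ∨ (m ∧ y ∧ ¬u) ∨ (m ∧ ¬k ∧ ¬u) ∨ (y ∧ ¬k ∧ ¬u) ∨ (m ∧ y ∧ ¬k ∧ ¬u)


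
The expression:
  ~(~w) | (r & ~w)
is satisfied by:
  {r: True, w: True}
  {r: True, w: False}
  {w: True, r: False}


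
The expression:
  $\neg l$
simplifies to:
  $\neg l$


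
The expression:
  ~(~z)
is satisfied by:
  {z: True}


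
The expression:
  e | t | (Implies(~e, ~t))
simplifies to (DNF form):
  True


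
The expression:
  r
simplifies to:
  r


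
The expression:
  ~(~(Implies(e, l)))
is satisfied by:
  {l: True, e: False}
  {e: False, l: False}
  {e: True, l: True}


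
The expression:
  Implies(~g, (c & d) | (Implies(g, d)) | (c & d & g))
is always true.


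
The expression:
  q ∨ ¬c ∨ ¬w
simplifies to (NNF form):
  q ∨ ¬c ∨ ¬w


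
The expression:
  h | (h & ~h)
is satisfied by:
  {h: True}


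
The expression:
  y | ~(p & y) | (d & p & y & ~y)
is always true.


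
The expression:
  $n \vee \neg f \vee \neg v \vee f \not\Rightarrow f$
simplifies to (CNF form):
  $n \vee \neg f \vee \neg v$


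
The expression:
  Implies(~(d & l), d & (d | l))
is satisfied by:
  {d: True}


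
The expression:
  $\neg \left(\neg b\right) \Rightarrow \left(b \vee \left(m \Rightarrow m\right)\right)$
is always true.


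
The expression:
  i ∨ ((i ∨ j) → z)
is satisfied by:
  {i: True, z: True, j: False}
  {i: True, z: False, j: False}
  {z: True, i: False, j: False}
  {i: False, z: False, j: False}
  {i: True, j: True, z: True}
  {i: True, j: True, z: False}
  {j: True, z: True, i: False}


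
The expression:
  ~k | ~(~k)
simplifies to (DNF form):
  True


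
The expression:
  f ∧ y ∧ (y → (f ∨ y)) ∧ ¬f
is never true.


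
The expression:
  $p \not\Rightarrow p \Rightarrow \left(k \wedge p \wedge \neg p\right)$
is always true.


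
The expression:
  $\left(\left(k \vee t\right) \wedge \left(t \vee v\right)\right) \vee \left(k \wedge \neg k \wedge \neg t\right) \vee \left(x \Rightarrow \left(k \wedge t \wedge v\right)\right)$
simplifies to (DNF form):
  $t \vee \left(k \wedge v\right) \vee \neg x$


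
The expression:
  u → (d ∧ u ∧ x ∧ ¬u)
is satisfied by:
  {u: False}


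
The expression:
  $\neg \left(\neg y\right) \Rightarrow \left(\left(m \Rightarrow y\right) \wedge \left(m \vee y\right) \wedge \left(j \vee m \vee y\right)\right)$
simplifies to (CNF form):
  $\text{True}$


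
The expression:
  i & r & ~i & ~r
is never true.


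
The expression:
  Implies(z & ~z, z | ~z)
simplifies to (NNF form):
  True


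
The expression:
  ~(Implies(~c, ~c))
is never true.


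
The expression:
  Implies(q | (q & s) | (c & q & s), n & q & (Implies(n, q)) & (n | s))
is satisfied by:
  {n: True, q: False}
  {q: False, n: False}
  {q: True, n: True}


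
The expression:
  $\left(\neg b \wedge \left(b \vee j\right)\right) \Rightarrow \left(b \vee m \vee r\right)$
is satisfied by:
  {r: True, b: True, m: True, j: False}
  {r: True, b: True, m: False, j: False}
  {r: True, m: True, b: False, j: False}
  {r: True, m: False, b: False, j: False}
  {b: True, m: True, r: False, j: False}
  {b: True, r: False, m: False, j: False}
  {b: False, m: True, r: False, j: False}
  {b: False, r: False, m: False, j: False}
  {r: True, j: True, b: True, m: True}
  {r: True, j: True, b: True, m: False}
  {r: True, j: True, m: True, b: False}
  {r: True, j: True, m: False, b: False}
  {j: True, b: True, m: True, r: False}
  {j: True, b: True, m: False, r: False}
  {j: True, m: True, b: False, r: False}


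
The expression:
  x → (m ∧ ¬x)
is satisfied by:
  {x: False}


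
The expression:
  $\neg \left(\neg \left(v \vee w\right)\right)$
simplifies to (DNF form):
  $v \vee w$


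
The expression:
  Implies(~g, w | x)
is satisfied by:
  {x: True, g: True, w: True}
  {x: True, g: True, w: False}
  {x: True, w: True, g: False}
  {x: True, w: False, g: False}
  {g: True, w: True, x: False}
  {g: True, w: False, x: False}
  {w: True, g: False, x: False}


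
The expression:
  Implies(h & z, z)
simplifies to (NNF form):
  True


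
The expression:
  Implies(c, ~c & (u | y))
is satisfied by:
  {c: False}


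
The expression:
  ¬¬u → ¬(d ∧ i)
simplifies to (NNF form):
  ¬d ∨ ¬i ∨ ¬u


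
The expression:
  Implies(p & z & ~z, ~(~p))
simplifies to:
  True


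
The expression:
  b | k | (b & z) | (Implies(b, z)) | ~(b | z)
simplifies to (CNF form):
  True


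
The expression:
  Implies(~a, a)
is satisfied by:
  {a: True}


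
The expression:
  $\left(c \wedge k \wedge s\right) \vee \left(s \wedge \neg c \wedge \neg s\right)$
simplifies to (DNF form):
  $c \wedge k \wedge s$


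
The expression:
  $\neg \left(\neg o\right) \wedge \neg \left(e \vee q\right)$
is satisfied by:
  {o: True, q: False, e: False}


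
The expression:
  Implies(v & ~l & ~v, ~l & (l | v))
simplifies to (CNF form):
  True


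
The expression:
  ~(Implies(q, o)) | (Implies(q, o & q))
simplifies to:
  True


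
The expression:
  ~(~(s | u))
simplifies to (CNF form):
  s | u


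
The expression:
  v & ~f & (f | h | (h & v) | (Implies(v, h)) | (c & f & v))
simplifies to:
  h & v & ~f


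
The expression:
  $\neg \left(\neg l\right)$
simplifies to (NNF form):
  $l$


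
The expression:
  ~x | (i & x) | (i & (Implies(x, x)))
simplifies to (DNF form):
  i | ~x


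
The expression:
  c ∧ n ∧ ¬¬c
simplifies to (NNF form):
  c ∧ n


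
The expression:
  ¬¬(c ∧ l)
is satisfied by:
  {c: True, l: True}


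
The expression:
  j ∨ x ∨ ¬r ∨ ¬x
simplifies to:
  True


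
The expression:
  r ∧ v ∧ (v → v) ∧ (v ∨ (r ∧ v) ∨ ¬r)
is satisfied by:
  {r: True, v: True}


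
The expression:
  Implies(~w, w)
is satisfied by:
  {w: True}


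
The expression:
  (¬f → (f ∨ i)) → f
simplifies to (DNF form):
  f ∨ ¬i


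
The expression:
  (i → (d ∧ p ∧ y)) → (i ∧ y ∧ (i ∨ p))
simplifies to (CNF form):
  i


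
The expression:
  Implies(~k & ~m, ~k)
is always true.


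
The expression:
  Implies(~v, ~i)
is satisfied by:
  {v: True, i: False}
  {i: False, v: False}
  {i: True, v: True}


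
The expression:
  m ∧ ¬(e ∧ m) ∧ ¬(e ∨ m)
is never true.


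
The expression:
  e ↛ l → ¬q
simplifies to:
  l ∨ ¬e ∨ ¬q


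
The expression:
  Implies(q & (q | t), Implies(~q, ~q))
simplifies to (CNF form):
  True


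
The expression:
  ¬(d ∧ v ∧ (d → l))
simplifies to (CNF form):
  ¬d ∨ ¬l ∨ ¬v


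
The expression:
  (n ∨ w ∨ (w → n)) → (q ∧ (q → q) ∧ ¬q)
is never true.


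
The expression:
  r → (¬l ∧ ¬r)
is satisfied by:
  {r: False}


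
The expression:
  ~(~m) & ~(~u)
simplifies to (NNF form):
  m & u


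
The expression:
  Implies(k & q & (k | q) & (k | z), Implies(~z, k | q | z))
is always true.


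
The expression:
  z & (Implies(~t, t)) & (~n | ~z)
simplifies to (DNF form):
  t & z & ~n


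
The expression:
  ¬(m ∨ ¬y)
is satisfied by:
  {y: True, m: False}


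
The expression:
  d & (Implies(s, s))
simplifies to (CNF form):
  d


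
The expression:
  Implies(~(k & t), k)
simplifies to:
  k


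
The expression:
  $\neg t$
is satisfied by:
  {t: False}


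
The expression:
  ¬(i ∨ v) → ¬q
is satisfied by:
  {i: True, v: True, q: False}
  {i: True, v: False, q: False}
  {v: True, i: False, q: False}
  {i: False, v: False, q: False}
  {q: True, i: True, v: True}
  {q: True, i: True, v: False}
  {q: True, v: True, i: False}


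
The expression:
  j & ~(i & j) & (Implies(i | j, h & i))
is never true.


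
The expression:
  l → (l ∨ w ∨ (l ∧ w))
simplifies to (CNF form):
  True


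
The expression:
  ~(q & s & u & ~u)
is always true.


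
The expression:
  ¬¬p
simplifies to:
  p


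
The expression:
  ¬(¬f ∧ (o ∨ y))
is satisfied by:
  {f: True, y: False, o: False}
  {o: True, f: True, y: False}
  {f: True, y: True, o: False}
  {o: True, f: True, y: True}
  {o: False, y: False, f: False}


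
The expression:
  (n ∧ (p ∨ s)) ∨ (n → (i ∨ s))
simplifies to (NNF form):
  i ∨ p ∨ s ∨ ¬n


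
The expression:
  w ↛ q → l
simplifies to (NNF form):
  l ∨ q ∨ ¬w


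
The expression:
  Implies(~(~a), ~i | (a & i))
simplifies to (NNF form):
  True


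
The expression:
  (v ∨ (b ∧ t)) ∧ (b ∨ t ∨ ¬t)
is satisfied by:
  {b: True, v: True, t: True}
  {b: True, v: True, t: False}
  {v: True, t: True, b: False}
  {v: True, t: False, b: False}
  {b: True, t: True, v: False}


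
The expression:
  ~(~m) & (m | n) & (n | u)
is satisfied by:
  {m: True, n: True, u: True}
  {m: True, n: True, u: False}
  {m: True, u: True, n: False}


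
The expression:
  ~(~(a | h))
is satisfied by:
  {a: True, h: True}
  {a: True, h: False}
  {h: True, a: False}


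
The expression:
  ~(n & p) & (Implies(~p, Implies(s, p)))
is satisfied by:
  {s: False, p: False, n: False}
  {n: True, s: False, p: False}
  {p: True, s: False, n: False}
  {p: True, s: True, n: False}


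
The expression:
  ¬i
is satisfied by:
  {i: False}


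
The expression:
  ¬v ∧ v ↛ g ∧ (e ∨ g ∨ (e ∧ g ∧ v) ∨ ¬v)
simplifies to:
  False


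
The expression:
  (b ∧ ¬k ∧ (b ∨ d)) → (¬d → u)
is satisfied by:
  {d: True, k: True, u: True, b: False}
  {d: True, k: True, u: False, b: False}
  {d: True, u: True, k: False, b: False}
  {d: True, u: False, k: False, b: False}
  {k: True, u: True, d: False, b: False}
  {k: True, u: False, d: False, b: False}
  {u: True, d: False, k: False, b: False}
  {u: False, d: False, k: False, b: False}
  {b: True, d: True, k: True, u: True}
  {b: True, d: True, k: True, u: False}
  {b: True, d: True, u: True, k: False}
  {b: True, d: True, u: False, k: False}
  {b: True, k: True, u: True, d: False}
  {b: True, k: True, u: False, d: False}
  {b: True, u: True, k: False, d: False}


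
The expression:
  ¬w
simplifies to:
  ¬w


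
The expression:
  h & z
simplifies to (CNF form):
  h & z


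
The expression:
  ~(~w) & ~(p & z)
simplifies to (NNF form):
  w & (~p | ~z)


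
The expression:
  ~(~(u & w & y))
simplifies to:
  u & w & y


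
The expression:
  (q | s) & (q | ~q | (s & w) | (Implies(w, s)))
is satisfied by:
  {q: True, s: True}
  {q: True, s: False}
  {s: True, q: False}


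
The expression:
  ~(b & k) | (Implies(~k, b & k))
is always true.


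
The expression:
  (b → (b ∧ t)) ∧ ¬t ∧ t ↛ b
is never true.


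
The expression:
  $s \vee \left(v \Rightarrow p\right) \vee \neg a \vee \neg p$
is always true.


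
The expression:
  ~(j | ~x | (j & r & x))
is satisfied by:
  {x: True, j: False}


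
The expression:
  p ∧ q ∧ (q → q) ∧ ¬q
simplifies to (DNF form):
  False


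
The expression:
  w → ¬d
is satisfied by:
  {w: False, d: False}
  {d: True, w: False}
  {w: True, d: False}


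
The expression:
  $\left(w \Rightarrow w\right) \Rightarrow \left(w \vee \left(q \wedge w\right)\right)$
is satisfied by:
  {w: True}


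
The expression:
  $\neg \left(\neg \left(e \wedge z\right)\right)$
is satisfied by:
  {z: True, e: True}


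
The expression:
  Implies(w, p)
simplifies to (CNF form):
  p | ~w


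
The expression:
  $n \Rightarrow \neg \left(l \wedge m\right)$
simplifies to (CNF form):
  $\neg l \vee \neg m \vee \neg n$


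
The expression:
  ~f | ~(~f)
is always true.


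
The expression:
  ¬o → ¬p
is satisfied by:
  {o: True, p: False}
  {p: False, o: False}
  {p: True, o: True}


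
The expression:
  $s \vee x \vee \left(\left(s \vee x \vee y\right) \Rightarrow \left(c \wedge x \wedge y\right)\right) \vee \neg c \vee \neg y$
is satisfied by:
  {s: True, x: True, y: False, c: False}
  {s: True, x: False, y: False, c: False}
  {x: True, c: False, s: False, y: False}
  {c: False, x: False, s: False, y: False}
  {c: True, s: True, x: True, y: False}
  {c: True, s: True, x: False, y: False}
  {c: True, x: True, s: False, y: False}
  {c: True, x: False, s: False, y: False}
  {y: True, s: True, x: True, c: False}
  {y: True, s: True, x: False, c: False}
  {y: True, x: True, s: False, c: False}
  {y: True, x: False, s: False, c: False}
  {c: True, y: True, s: True, x: True}
  {c: True, y: True, s: True, x: False}
  {c: True, y: True, x: True, s: False}


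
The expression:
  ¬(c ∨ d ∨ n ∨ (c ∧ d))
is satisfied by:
  {n: False, d: False, c: False}


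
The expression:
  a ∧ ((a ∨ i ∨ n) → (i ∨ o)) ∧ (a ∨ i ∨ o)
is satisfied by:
  {a: True, i: True, o: True}
  {a: True, i: True, o: False}
  {a: True, o: True, i: False}


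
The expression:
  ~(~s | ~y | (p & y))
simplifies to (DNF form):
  s & y & ~p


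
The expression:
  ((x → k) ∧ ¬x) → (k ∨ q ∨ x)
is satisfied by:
  {x: True, q: True, k: True}
  {x: True, q: True, k: False}
  {x: True, k: True, q: False}
  {x: True, k: False, q: False}
  {q: True, k: True, x: False}
  {q: True, k: False, x: False}
  {k: True, q: False, x: False}


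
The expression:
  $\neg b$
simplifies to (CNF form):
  $\neg b$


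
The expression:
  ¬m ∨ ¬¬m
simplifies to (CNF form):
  True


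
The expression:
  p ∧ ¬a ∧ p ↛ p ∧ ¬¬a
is never true.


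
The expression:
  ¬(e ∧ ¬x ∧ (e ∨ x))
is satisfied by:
  {x: True, e: False}
  {e: False, x: False}
  {e: True, x: True}


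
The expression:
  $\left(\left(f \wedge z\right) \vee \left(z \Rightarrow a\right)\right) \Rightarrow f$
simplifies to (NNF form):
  $f \vee \left(z \wedge \neg a\right)$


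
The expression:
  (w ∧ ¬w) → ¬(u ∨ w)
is always true.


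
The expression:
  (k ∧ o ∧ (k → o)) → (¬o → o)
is always true.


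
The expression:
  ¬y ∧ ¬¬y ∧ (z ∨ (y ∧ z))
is never true.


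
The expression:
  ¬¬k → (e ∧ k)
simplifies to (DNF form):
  e ∨ ¬k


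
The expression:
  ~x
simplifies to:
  ~x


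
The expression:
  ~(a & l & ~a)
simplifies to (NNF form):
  True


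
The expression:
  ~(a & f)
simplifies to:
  ~a | ~f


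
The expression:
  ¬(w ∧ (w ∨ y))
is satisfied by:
  {w: False}


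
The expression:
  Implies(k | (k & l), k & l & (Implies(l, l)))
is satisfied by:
  {l: True, k: False}
  {k: False, l: False}
  {k: True, l: True}


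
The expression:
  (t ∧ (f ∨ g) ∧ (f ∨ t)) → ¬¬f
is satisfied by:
  {f: True, t: False, g: False}
  {f: False, t: False, g: False}
  {g: True, f: True, t: False}
  {g: True, f: False, t: False}
  {t: True, f: True, g: False}
  {t: True, f: False, g: False}
  {t: True, g: True, f: True}


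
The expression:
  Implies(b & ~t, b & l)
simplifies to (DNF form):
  l | t | ~b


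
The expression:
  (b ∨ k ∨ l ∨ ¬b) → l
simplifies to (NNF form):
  l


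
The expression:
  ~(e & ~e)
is always true.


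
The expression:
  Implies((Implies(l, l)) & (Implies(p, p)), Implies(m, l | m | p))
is always true.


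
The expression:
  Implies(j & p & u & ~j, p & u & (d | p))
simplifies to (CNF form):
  True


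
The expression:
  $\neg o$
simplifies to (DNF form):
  $\neg o$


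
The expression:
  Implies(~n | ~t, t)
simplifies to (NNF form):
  t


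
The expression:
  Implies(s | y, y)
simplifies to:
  y | ~s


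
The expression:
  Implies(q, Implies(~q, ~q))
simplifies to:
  True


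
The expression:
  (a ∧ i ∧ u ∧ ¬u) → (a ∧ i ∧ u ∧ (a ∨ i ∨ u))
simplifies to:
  True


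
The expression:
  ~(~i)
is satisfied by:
  {i: True}


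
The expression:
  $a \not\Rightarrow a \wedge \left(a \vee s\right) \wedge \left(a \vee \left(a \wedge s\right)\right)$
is never true.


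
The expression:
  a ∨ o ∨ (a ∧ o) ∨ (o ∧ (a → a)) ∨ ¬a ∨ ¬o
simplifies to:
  True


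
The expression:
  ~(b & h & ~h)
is always true.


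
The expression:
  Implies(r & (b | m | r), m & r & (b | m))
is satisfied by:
  {m: True, r: False}
  {r: False, m: False}
  {r: True, m: True}


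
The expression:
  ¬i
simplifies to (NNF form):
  ¬i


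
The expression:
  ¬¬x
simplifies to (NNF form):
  x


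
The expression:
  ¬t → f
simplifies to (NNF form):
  f ∨ t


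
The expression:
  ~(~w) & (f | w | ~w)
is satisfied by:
  {w: True}


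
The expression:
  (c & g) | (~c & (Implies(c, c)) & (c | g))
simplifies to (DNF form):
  g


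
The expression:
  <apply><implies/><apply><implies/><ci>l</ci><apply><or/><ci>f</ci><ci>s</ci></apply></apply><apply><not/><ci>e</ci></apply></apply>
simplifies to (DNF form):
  <apply><or/><apply><not/><ci>e</ci></apply><apply><and/><ci>l</ci><apply><not/><ci>f</ci></apply><apply><not/><ci>s</ci></apply></apply></apply>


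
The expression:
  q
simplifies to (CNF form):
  q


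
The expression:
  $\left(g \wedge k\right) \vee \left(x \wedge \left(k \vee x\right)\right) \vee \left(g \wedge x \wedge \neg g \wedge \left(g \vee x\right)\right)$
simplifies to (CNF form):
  $\left(g \vee x\right) \wedge \left(k \vee x\right)$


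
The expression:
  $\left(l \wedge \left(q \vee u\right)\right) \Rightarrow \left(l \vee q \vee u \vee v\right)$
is always true.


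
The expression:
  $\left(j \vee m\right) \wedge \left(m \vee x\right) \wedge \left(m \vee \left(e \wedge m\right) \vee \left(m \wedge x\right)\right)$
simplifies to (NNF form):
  $m$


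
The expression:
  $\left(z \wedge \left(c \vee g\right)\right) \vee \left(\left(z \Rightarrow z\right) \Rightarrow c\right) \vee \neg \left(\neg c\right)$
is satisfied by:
  {z: True, c: True, g: True}
  {z: True, c: True, g: False}
  {c: True, g: True, z: False}
  {c: True, g: False, z: False}
  {z: True, g: True, c: False}


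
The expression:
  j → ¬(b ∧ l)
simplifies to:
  ¬b ∨ ¬j ∨ ¬l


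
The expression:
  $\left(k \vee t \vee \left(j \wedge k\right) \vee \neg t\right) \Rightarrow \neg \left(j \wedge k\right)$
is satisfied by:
  {k: False, j: False}
  {j: True, k: False}
  {k: True, j: False}


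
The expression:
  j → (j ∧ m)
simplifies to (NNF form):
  m ∨ ¬j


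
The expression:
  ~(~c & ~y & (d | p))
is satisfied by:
  {y: True, c: True, p: False, d: False}
  {y: True, d: True, c: True, p: False}
  {y: True, c: True, p: True, d: False}
  {y: True, d: True, c: True, p: True}
  {y: True, p: False, c: False, d: False}
  {y: True, d: True, p: False, c: False}
  {y: True, p: True, c: False, d: False}
  {y: True, d: True, p: True, c: False}
  {c: True, d: False, p: False, y: False}
  {d: True, c: True, p: False, y: False}
  {c: True, p: True, d: False, y: False}
  {d: True, c: True, p: True, y: False}
  {d: False, p: False, c: False, y: False}


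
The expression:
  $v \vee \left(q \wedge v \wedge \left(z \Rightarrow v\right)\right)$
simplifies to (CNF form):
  $v$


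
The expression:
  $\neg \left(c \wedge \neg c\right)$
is always true.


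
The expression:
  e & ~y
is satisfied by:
  {e: True, y: False}


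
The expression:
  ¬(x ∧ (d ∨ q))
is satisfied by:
  {d: False, x: False, q: False}
  {q: True, d: False, x: False}
  {d: True, q: False, x: False}
  {q: True, d: True, x: False}
  {x: True, q: False, d: False}


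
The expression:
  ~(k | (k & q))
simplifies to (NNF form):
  ~k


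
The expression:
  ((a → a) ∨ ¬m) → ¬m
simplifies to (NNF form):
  ¬m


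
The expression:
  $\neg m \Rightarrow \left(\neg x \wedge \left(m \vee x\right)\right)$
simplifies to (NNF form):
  $m$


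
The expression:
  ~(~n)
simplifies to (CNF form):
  n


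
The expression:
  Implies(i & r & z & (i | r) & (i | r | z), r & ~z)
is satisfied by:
  {z: False, i: False, r: False}
  {r: True, z: False, i: False}
  {i: True, z: False, r: False}
  {r: True, i: True, z: False}
  {z: True, r: False, i: False}
  {r: True, z: True, i: False}
  {i: True, z: True, r: False}


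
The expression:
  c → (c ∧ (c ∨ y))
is always true.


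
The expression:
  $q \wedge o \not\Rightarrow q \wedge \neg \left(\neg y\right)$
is never true.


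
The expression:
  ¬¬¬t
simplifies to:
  ¬t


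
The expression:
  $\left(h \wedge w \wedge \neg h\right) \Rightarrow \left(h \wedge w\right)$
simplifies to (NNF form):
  $\text{True}$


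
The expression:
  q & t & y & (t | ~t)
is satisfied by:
  {t: True, y: True, q: True}


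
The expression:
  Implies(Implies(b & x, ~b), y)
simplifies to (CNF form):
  (b | y) & (x | y)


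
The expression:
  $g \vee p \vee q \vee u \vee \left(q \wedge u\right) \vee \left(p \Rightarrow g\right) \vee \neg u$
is always true.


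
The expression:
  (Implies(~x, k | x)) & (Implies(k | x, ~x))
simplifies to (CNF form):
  k & ~x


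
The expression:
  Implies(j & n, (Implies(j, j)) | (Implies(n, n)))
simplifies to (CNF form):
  True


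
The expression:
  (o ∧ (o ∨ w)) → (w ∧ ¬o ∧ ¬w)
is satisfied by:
  {o: False}


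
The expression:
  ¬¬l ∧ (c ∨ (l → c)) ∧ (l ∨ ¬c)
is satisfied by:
  {c: True, l: True}


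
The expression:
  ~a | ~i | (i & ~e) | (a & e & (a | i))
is always true.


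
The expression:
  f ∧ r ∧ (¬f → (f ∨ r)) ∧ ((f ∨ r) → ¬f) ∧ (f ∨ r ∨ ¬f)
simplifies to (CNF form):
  False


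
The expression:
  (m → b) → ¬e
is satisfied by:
  {m: True, e: False, b: False}
  {m: False, e: False, b: False}
  {b: True, m: True, e: False}
  {b: True, m: False, e: False}
  {e: True, m: True, b: False}


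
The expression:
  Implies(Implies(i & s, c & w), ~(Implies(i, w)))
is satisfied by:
  {i: True, s: True, w: False, c: False}
  {i: True, s: False, w: False, c: False}
  {i: True, c: True, s: True, w: False}
  {i: True, c: True, s: False, w: False}
  {i: True, w: True, s: True, c: False}


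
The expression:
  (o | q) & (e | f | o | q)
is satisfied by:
  {q: True, o: True}
  {q: True, o: False}
  {o: True, q: False}


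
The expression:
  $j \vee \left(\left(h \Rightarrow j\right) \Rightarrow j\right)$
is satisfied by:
  {h: True, j: True}
  {h: True, j: False}
  {j: True, h: False}


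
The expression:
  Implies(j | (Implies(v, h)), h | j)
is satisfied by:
  {v: True, h: True, j: True}
  {v: True, h: True, j: False}
  {v: True, j: True, h: False}
  {v: True, j: False, h: False}
  {h: True, j: True, v: False}
  {h: True, j: False, v: False}
  {j: True, h: False, v: False}


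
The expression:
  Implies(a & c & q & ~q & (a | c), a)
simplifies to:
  True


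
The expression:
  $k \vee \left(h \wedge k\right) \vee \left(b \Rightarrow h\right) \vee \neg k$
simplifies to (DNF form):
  $\text{True}$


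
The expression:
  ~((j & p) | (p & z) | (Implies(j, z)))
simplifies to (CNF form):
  j & ~p & ~z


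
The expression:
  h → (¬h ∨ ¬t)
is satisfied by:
  {h: False, t: False}
  {t: True, h: False}
  {h: True, t: False}


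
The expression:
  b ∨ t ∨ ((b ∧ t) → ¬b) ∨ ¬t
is always true.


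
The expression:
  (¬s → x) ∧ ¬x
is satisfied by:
  {s: True, x: False}


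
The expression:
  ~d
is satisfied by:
  {d: False}


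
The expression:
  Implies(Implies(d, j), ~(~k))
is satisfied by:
  {k: True, d: True, j: False}
  {k: True, d: False, j: False}
  {j: True, k: True, d: True}
  {j: True, k: True, d: False}
  {d: True, j: False, k: False}


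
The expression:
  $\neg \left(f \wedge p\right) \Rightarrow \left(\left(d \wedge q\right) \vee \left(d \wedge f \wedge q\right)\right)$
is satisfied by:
  {q: True, p: True, d: True, f: True}
  {q: True, p: True, d: True, f: False}
  {q: True, p: True, f: True, d: False}
  {q: True, d: True, f: True, p: False}
  {q: True, d: True, f: False, p: False}
  {p: True, f: True, d: True, q: False}
  {p: True, f: True, d: False, q: False}


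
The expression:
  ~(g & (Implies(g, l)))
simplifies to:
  ~g | ~l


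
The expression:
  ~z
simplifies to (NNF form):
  ~z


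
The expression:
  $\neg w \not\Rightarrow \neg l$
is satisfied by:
  {l: True, w: False}


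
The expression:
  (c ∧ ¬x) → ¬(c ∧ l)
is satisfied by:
  {x: True, l: False, c: False}
  {l: False, c: False, x: False}
  {x: True, c: True, l: False}
  {c: True, l: False, x: False}
  {x: True, l: True, c: False}
  {l: True, x: False, c: False}
  {x: True, c: True, l: True}


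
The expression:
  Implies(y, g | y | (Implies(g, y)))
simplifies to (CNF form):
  True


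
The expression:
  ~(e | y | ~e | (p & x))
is never true.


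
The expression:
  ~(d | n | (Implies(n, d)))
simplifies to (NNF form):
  False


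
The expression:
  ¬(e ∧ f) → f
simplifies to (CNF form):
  f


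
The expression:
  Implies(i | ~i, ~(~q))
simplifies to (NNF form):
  q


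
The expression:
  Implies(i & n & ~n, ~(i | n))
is always true.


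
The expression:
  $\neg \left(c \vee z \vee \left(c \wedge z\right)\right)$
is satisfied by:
  {z: False, c: False}


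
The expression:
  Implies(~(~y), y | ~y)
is always true.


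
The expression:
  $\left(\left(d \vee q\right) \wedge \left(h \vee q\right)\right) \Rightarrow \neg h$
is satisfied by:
  {d: False, h: False, q: False}
  {q: True, d: False, h: False}
  {d: True, q: False, h: False}
  {q: True, d: True, h: False}
  {h: True, q: False, d: False}


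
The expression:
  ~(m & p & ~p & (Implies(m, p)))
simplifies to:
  True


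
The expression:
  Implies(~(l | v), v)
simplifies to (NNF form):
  l | v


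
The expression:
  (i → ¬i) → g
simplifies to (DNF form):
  g ∨ i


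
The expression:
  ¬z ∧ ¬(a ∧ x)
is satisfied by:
  {x: False, z: False, a: False}
  {a: True, x: False, z: False}
  {x: True, a: False, z: False}


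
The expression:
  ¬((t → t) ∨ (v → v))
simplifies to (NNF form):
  False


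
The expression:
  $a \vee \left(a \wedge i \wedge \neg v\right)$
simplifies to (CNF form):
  $a$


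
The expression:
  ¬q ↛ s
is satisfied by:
  {s: True, q: False}
  {q: False, s: False}
  {q: True, s: True}


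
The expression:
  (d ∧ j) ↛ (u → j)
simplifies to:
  False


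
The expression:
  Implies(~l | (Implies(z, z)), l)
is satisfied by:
  {l: True}


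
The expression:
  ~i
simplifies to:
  ~i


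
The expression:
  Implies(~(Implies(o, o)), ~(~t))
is always true.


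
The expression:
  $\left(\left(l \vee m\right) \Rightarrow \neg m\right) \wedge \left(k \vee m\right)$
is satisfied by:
  {k: True, m: False}


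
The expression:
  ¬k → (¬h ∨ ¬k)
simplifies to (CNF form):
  True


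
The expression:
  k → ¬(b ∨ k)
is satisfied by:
  {k: False}


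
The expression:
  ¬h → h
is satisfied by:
  {h: True}


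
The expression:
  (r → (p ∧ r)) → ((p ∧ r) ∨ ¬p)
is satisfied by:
  {r: True, p: False}
  {p: False, r: False}
  {p: True, r: True}


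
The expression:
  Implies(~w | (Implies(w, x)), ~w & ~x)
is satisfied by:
  {x: False}


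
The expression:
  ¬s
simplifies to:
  ¬s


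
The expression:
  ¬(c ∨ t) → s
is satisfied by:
  {t: True, c: True, s: True}
  {t: True, c: True, s: False}
  {t: True, s: True, c: False}
  {t: True, s: False, c: False}
  {c: True, s: True, t: False}
  {c: True, s: False, t: False}
  {s: True, c: False, t: False}


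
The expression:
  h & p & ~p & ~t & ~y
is never true.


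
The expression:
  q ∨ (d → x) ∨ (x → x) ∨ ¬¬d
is always true.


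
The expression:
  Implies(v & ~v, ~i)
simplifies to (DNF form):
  True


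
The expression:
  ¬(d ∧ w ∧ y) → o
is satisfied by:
  {o: True, w: True, y: True, d: True}
  {o: True, w: True, y: True, d: False}
  {o: True, w: True, d: True, y: False}
  {o: True, w: True, d: False, y: False}
  {o: True, y: True, d: True, w: False}
  {o: True, y: True, d: False, w: False}
  {o: True, y: False, d: True, w: False}
  {o: True, y: False, d: False, w: False}
  {w: True, y: True, d: True, o: False}


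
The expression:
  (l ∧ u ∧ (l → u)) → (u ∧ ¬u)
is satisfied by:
  {l: False, u: False}
  {u: True, l: False}
  {l: True, u: False}


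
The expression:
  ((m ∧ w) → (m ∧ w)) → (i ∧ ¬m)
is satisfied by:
  {i: True, m: False}


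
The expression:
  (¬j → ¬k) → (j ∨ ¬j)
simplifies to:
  True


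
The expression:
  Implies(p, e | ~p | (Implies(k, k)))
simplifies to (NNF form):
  True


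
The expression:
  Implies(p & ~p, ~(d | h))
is always true.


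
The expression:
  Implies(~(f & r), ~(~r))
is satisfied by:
  {r: True}


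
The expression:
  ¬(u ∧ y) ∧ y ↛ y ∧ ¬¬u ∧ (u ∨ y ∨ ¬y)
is never true.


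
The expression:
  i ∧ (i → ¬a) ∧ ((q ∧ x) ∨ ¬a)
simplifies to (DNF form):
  i ∧ ¬a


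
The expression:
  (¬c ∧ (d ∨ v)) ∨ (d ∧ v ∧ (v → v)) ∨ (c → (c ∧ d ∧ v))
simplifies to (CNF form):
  (d ∨ ¬c) ∧ (v ∨ ¬c)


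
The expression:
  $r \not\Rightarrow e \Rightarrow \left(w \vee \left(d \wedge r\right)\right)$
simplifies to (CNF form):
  $d \vee e \vee w \vee \neg r$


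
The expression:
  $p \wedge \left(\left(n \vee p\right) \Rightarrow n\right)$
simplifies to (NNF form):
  $n \wedge p$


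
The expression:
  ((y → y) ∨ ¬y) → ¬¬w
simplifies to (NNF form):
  w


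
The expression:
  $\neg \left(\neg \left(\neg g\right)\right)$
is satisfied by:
  {g: False}


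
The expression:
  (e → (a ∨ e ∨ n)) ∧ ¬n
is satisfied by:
  {n: False}


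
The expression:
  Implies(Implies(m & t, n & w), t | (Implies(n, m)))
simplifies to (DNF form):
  m | t | ~n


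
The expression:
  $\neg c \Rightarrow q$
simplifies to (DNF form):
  $c \vee q$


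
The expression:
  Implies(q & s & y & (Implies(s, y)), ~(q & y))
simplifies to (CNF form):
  ~q | ~s | ~y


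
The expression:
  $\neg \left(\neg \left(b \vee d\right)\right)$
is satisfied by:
  {b: True, d: True}
  {b: True, d: False}
  {d: True, b: False}


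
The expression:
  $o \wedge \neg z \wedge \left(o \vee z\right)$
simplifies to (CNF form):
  $o \wedge \neg z$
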